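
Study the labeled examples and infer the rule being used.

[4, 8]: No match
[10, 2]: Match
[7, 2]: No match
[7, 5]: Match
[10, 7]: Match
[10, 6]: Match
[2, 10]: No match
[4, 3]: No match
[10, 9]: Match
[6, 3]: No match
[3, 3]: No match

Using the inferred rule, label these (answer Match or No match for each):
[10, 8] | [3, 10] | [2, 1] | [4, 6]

'Match' ⟺ first > second AND sum ≥ 12.

Match, No match, No match, No match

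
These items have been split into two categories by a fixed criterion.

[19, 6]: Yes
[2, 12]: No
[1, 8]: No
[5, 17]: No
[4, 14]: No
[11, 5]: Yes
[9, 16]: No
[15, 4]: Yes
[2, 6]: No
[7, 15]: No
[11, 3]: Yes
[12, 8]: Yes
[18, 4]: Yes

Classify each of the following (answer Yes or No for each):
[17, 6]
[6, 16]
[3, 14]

Yes, No, No

All 'Yes' examples share one property — first > second — and every 'No' example lacks it.
[17, 6]: 17 > 6, satisfies this → Yes. [6, 16]: 6 < 16, fails the rule → No. [3, 14]: 3 < 14, fails the rule → No.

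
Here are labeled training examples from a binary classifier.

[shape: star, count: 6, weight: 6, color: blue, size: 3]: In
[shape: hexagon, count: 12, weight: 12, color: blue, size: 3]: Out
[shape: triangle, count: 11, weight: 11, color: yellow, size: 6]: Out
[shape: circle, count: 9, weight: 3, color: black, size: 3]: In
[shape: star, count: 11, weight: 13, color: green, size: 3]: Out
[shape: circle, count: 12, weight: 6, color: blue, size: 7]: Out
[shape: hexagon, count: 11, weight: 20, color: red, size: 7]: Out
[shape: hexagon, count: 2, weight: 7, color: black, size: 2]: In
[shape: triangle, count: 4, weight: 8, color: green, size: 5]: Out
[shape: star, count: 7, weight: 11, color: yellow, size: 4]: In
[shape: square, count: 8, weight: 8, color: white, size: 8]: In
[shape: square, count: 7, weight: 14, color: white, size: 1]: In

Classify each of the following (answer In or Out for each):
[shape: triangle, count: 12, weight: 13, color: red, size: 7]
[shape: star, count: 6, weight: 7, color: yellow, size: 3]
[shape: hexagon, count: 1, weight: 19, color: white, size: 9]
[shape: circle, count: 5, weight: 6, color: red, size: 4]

Out, In, In, In

The common property of the 'In' items is: count ≤ 9 AND size ≠ 5. No 'Out' item has it.
[shape: triangle, count: 12, weight: 13, color: red, size: 7] → count = 12, size = 7 → Out.
[shape: star, count: 6, weight: 7, color: yellow, size: 3] → count = 6, size = 3 → In.
[shape: hexagon, count: 1, weight: 19, color: white, size: 9] → count = 1, size = 9 → In.
[shape: circle, count: 5, weight: 6, color: red, size: 4] → count = 5, size = 4 → In.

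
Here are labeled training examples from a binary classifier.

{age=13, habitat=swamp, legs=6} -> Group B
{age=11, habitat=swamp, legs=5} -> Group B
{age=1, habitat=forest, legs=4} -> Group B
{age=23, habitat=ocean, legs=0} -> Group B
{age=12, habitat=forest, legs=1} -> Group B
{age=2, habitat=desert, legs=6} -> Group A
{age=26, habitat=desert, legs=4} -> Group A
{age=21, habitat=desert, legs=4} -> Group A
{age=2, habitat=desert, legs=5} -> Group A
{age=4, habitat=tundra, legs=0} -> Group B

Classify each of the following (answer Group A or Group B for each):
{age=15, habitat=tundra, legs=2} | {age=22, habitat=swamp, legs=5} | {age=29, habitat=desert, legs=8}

Group B, Group B, Group A

The distinguishing property — habitat is desert — holds for all the 'Group A' cases and none of the 'Group B' cases.
{age=15, habitat=tundra, legs=2} — habitat is tundra, hence Group B.
{age=22, habitat=swamp, legs=5} — habitat is swamp, hence Group B.
{age=29, habitat=desert, legs=8} — habitat is desert, hence Group A.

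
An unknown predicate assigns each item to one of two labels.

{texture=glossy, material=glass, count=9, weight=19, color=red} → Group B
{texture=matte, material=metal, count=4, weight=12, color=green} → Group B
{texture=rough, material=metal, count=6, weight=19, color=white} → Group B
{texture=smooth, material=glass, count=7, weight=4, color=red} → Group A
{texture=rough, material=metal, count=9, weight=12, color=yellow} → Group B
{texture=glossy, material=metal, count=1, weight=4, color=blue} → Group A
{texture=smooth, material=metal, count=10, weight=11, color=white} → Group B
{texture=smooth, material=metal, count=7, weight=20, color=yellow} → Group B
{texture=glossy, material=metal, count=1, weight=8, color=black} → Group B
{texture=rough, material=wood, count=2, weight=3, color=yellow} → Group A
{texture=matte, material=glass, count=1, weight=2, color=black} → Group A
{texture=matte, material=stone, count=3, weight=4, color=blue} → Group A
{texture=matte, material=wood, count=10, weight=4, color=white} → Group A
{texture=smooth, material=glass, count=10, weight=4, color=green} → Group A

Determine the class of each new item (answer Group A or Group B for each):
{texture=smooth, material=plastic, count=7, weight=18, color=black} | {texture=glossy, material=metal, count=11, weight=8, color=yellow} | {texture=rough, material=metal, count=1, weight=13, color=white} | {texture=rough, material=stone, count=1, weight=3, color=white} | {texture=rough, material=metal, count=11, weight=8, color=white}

Every 'Group A' example satisfies: weight ≤ 4. None of the 'Group B' examples do.
{texture=smooth, material=plastic, count=7, weight=18, color=black} — weight = 18, hence Group B.
{texture=glossy, material=metal, count=11, weight=8, color=yellow} — weight = 8, hence Group B.
{texture=rough, material=metal, count=1, weight=13, color=white} — weight = 13, hence Group B.
{texture=rough, material=stone, count=1, weight=3, color=white} — weight = 3, hence Group A.
{texture=rough, material=metal, count=11, weight=8, color=white} — weight = 8, hence Group B.

Group B, Group B, Group B, Group A, Group B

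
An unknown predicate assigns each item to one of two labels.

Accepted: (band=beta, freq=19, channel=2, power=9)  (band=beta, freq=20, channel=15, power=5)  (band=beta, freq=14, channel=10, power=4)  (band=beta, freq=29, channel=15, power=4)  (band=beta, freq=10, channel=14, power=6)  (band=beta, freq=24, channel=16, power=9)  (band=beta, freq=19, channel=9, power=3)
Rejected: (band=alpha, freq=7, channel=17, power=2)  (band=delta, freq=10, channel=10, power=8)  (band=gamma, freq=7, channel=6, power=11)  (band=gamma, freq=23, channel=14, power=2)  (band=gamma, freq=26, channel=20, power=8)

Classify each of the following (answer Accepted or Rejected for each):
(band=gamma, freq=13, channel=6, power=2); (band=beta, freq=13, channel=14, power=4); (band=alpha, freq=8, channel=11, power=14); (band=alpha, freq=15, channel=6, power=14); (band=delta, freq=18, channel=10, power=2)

Rejected, Accepted, Rejected, Rejected, Rejected

'Accepted' ⟺ band is beta.
(band=gamma, freq=13, channel=6, power=2): band is gamma, does not pass → Rejected. (band=beta, freq=13, channel=14, power=4): band is beta, meets the rule → Accepted. (band=alpha, freq=8, channel=11, power=14): band is alpha, does not pass → Rejected. (band=alpha, freq=15, channel=6, power=14): band is alpha, does not pass → Rejected. (band=delta, freq=18, channel=10, power=2): band is delta, does not pass → Rejected.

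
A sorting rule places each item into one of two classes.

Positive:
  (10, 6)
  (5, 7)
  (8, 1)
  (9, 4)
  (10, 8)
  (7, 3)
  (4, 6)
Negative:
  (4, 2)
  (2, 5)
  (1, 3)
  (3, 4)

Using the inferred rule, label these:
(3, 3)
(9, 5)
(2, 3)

Negative, Positive, Negative

The common property of the 'Positive' items is: sum ≥ 9. No 'Negative' item has it.
(3, 3): 3+3 = 6, fails the rule → Negative.
(9, 5): 9+5 = 14, matches → Positive.
(2, 3): 2+3 = 5, fails the rule → Negative.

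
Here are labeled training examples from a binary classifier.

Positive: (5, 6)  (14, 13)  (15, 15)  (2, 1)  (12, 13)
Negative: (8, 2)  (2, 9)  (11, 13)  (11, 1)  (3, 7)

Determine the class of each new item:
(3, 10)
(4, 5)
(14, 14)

All 'Positive' examples share one property — |first − second| ≤ 1 — and every 'Negative' example lacks it.
(3, 10): |3−10| = 7 — doesn't match, so Negative. (4, 5): |4−5| = 1 — passes, so Positive. (14, 14): |14−14| = 0 — passes, so Positive.

Negative, Positive, Positive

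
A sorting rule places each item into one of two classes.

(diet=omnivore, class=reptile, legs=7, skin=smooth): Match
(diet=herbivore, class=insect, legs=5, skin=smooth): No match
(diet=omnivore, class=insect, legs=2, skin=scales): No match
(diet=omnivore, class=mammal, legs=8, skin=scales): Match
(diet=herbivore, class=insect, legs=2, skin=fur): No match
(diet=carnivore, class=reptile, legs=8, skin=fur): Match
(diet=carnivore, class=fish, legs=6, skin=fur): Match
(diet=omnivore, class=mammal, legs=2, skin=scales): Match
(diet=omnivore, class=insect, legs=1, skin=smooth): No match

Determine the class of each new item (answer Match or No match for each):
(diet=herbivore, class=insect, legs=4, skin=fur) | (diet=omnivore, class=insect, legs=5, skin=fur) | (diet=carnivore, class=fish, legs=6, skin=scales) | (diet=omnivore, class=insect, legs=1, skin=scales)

No match, No match, Match, No match

Checking candidate rules against both groups, what survives is: class is not insect.
(diet=herbivore, class=insect, legs=4, skin=fur) — class is insect, hence No match.
(diet=omnivore, class=insect, legs=5, skin=fur) — class is insect, hence No match.
(diet=carnivore, class=fish, legs=6, skin=scales) — class is fish, hence Match.
(diet=omnivore, class=insect, legs=1, skin=scales) — class is insect, hence No match.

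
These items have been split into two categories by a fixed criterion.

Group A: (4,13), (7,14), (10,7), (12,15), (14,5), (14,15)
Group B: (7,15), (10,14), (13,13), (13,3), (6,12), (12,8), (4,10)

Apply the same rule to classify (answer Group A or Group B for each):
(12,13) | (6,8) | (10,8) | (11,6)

Group A, Group B, Group B, Group A

The rule appears to be: sum is odd.
(12,13): 12+13 = 25, passes → Group A.
(6,8): 6+8 = 14, does not fit → Group B.
(10,8): 10+8 = 18, does not fit → Group B.
(11,6): 11+6 = 17, passes → Group A.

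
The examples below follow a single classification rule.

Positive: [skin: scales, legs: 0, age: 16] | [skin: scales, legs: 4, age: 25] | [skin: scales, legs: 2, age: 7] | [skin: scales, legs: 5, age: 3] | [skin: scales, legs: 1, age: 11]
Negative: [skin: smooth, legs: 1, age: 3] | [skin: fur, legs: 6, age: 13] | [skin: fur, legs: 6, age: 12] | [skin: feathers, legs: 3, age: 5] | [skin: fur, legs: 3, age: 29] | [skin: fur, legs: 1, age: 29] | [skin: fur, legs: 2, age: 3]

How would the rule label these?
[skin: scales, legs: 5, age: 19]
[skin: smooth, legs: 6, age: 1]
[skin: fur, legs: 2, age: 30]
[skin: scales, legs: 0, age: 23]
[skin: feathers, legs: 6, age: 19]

Positive, Negative, Negative, Positive, Negative

A rule that fits every label: skin is scales — true of each 'Positive' example, false of each 'Negative' one.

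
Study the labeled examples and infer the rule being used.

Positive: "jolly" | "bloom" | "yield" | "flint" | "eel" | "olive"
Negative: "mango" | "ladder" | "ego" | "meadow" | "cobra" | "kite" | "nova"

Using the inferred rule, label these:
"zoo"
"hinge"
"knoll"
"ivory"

Negative, Negative, Positive, Negative

The pattern is that an item is 'Positive' exactly when: odd length AND contains 'l'.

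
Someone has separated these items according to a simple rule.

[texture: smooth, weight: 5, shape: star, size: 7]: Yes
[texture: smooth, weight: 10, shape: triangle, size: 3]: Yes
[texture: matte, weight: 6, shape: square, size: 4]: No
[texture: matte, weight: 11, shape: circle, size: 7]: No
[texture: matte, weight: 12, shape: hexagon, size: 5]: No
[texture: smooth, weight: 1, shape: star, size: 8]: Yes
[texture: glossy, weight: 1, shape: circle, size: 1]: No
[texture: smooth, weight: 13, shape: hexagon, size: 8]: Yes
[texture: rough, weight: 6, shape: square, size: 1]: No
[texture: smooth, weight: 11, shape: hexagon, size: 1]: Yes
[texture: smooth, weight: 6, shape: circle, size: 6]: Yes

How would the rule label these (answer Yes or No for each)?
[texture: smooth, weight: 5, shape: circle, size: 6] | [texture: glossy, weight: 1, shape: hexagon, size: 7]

Yes, No

Comparing the two groups points to one rule — texture is smooth.
[texture: smooth, weight: 5, shape: circle, size: 6] → texture is smooth → Yes. [texture: glossy, weight: 1, shape: hexagon, size: 7] → texture is glossy → No.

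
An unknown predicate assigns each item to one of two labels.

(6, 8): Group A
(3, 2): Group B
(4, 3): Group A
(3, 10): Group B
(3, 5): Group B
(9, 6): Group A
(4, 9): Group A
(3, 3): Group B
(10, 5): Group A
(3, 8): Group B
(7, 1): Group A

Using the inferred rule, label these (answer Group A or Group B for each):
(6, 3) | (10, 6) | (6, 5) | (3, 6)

Group A, Group A, Group A, Group B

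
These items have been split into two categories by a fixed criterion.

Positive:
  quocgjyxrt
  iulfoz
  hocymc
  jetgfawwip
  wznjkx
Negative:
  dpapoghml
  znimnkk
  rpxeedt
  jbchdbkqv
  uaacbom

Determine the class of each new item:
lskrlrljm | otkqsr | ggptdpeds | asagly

Checking candidate rules against both groups, what survives is: even length.

Negative, Positive, Negative, Positive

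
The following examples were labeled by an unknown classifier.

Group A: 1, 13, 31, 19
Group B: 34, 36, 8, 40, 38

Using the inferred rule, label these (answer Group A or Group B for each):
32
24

The common property of the 'Group A' items is: odd. No 'Group B' item has it.

Group B, Group B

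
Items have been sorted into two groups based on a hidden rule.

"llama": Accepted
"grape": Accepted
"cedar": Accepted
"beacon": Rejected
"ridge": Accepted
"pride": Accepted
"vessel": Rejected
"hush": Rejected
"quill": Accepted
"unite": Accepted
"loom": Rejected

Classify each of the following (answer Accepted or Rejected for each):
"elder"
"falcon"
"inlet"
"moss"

The distinguishing property — odd length — holds for all the 'Accepted' cases and none of the 'Rejected' cases.
"elder": length 5, meets the rule → Accepted. "falcon": length 6, fails the rule → Rejected. "inlet": length 5, meets the rule → Accepted. "moss": length 4, fails the rule → Rejected.

Accepted, Rejected, Accepted, Rejected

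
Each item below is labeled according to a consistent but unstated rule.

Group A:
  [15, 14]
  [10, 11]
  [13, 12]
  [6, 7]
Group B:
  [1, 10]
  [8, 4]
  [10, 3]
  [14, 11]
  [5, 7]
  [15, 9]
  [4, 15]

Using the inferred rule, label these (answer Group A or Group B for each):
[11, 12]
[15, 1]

Rule: |first − second| ≤ 1. This holds for each 'Group A' example and fails for each 'Group B' one.

Group A, Group B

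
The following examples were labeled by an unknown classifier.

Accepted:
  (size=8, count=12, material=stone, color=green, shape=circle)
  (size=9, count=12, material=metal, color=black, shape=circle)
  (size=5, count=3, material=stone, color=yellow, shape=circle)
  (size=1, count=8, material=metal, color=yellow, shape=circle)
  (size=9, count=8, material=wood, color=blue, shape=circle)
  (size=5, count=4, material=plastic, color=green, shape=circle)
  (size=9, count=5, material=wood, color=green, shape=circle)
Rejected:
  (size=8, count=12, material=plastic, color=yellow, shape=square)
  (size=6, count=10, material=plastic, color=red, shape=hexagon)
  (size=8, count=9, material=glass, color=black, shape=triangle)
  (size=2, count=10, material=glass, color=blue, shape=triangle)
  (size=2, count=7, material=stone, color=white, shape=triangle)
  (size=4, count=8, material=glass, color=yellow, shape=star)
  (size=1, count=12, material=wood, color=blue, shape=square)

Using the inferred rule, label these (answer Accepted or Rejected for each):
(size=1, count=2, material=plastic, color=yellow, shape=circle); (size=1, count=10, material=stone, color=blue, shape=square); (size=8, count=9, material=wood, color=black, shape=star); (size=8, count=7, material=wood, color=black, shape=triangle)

Accepted, Rejected, Rejected, Rejected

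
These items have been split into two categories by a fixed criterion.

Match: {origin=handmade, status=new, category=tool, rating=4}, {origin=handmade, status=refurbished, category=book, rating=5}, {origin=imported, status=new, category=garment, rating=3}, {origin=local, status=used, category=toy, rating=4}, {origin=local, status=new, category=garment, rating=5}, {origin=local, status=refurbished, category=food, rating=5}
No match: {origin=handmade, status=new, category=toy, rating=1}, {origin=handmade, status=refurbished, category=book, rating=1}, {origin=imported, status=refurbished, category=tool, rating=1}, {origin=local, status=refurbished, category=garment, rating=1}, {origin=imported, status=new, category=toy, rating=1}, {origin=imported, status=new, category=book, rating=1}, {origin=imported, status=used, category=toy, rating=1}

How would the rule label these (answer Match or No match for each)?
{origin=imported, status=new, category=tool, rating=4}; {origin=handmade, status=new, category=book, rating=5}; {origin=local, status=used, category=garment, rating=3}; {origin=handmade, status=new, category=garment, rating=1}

Match, Match, Match, No match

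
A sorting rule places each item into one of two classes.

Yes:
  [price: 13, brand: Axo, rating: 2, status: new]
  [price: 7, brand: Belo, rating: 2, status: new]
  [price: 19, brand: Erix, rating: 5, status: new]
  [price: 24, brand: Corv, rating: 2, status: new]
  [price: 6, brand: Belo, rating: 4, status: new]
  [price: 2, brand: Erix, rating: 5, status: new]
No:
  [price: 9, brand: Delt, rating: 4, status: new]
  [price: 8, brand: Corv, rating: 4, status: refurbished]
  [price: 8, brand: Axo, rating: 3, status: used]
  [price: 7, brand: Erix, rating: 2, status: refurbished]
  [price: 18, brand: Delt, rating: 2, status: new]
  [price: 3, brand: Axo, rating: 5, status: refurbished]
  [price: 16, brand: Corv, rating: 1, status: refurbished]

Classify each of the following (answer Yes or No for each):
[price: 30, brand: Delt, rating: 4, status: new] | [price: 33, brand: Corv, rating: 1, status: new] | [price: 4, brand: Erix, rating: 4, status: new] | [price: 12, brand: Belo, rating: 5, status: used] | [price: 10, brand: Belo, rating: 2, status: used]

No, Yes, Yes, No, No

The distinguishing property — brand is not Delt AND status is new — holds for all the 'Yes' cases and none of the 'No' cases.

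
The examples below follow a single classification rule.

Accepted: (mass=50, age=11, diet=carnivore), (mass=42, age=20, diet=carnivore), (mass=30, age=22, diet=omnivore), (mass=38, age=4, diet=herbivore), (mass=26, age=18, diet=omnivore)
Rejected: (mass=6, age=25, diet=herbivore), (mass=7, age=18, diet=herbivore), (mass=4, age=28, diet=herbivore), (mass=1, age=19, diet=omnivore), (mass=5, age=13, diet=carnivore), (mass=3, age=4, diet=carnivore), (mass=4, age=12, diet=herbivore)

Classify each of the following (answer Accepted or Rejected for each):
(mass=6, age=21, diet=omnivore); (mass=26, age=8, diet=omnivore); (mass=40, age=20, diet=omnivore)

'Accepted' ⟺ mass ≥ 26.
(mass=6, age=21, diet=omnivore): Rejected (mass = 6).
(mass=26, age=8, diet=omnivore): Accepted (mass = 26).
(mass=40, age=20, diet=omnivore): Accepted (mass = 40).

Rejected, Accepted, Accepted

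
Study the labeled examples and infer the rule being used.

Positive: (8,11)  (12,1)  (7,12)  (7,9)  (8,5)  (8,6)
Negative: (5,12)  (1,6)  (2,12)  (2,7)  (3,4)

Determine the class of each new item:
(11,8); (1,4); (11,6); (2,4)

Positive, Negative, Positive, Negative

A rule that fits every label: first ≥ 6 — true of each 'Positive' example, false of each 'Negative' one.
(11,8): first 11 — matches, so Positive. (1,4): first 1 — does not satisfy this, so Negative. (11,6): first 11 — matches, so Positive. (2,4): first 2 — does not satisfy this, so Negative.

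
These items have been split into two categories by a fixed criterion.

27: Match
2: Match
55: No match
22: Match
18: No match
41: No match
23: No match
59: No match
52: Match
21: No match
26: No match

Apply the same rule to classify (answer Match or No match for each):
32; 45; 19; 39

Match, No match, No match, No match

The simplest hypothesis consistent with all the labels is: ≡ 2 (mod 5).
32: 32 mod 5 = 2 — passes, so Match.
45: 45 mod 5 = 0 — fails this test, so No match.
19: 19 mod 5 = 4 — fails this test, so No match.
39: 39 mod 5 = 4 — fails this test, so No match.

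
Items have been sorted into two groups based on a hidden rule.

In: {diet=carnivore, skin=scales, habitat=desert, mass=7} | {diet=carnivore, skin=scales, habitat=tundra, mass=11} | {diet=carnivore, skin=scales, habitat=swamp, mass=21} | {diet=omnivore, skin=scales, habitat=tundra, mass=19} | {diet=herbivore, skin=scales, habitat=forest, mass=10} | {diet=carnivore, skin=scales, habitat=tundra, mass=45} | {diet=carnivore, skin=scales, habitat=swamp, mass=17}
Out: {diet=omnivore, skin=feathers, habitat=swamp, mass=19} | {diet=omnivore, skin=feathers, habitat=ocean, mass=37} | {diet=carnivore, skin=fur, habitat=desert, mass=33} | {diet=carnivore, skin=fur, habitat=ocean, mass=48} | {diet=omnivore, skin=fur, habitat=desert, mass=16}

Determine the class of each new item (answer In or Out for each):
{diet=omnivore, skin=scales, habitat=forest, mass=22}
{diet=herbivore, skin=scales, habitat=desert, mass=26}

In, In

The simplest hypothesis consistent with all the labels is: skin is scales.
In: {diet=omnivore, skin=scales, habitat=forest, mass=22}, since skin is scales. In: {diet=herbivore, skin=scales, habitat=desert, mass=26}, since skin is scales.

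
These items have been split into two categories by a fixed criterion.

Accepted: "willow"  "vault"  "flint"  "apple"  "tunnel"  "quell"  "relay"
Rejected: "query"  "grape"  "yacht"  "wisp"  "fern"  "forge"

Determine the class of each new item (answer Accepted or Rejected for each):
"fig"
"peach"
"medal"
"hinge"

Rejected, Rejected, Accepted, Rejected

All 'Accepted' examples share one property — contains 'l' — and every 'Rejected' example lacks it.
"fig": no 'l', does not fit → Rejected. "peach": no 'l', does not fit → Rejected. "medal": has 'l', matches → Accepted. "hinge": no 'l', does not fit → Rejected.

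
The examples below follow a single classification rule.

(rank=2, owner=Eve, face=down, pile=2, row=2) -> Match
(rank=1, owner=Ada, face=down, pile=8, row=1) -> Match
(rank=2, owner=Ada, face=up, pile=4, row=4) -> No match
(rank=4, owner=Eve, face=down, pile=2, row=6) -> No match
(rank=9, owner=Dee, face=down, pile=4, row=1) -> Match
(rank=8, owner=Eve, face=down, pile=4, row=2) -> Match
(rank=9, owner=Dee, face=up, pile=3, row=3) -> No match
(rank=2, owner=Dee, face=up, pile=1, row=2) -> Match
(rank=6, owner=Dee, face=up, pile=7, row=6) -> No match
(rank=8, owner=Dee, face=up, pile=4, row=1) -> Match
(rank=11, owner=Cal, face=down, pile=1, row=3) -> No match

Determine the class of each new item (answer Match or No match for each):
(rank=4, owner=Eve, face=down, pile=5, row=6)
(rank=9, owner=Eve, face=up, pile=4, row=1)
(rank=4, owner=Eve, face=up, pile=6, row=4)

No match, Match, No match

The common property of the 'Match' items is: row ≤ 2. No 'No match' item has it.
(rank=4, owner=Eve, face=down, pile=5, row=6): row = 6 — does not satisfy this, so No match.
(rank=9, owner=Eve, face=up, pile=4, row=1): row = 1 — checks out, so Match.
(rank=4, owner=Eve, face=up, pile=6, row=4): row = 4 — does not satisfy this, so No match.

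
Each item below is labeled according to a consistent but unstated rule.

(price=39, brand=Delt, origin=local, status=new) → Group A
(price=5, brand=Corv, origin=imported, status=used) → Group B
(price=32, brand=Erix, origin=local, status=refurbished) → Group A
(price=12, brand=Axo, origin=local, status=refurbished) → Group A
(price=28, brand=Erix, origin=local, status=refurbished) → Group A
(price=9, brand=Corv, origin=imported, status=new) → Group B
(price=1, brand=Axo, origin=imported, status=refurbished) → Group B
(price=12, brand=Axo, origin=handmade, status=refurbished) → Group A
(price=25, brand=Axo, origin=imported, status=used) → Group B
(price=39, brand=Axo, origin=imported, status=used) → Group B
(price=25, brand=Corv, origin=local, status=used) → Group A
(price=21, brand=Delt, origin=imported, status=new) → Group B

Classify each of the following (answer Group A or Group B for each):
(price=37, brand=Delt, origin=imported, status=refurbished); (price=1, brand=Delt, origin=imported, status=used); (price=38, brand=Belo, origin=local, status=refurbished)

Rule: origin is not imported. This holds for each 'Group A' example and fails for each 'Group B' one.
(price=37, brand=Delt, origin=imported, status=refurbished): Group B (origin is imported). (price=1, brand=Delt, origin=imported, status=used): Group B (origin is imported). (price=38, brand=Belo, origin=local, status=refurbished): Group A (origin is local).

Group B, Group B, Group A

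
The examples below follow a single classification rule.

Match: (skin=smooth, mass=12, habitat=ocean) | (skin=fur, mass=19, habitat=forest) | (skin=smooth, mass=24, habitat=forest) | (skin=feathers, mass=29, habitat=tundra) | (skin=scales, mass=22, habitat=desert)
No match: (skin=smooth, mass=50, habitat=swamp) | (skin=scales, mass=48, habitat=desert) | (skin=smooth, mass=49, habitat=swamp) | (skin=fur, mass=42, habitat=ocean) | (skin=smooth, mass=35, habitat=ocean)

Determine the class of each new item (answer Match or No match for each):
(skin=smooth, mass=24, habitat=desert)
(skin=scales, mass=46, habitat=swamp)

Match, No match

Rule: mass ≤ 29. This holds for each 'Match' example and fails for each 'No match' one.
(skin=smooth, mass=24, habitat=desert): mass = 24, passes → Match.
(skin=scales, mass=46, habitat=swamp): mass = 46, does not pass → No match.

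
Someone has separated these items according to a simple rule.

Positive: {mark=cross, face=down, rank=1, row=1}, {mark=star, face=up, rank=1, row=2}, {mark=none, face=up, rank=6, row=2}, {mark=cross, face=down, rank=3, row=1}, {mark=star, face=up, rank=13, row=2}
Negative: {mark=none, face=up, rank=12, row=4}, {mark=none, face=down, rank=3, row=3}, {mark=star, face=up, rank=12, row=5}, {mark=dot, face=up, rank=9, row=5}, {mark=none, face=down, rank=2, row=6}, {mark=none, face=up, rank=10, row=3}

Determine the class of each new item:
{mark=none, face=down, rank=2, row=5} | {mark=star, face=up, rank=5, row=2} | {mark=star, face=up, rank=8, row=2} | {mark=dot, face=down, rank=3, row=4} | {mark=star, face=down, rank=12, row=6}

Negative, Positive, Positive, Negative, Negative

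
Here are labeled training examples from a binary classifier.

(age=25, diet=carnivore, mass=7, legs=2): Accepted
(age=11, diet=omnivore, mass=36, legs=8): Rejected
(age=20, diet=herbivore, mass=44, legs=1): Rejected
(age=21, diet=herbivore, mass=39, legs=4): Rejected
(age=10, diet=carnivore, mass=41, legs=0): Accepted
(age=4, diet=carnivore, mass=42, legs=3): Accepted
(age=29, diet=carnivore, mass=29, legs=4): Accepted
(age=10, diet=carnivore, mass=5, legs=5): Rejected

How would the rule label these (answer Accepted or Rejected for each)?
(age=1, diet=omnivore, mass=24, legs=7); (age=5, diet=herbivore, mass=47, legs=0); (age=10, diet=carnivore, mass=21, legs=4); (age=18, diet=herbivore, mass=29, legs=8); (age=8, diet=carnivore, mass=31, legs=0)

A rule that fits every label: diet is carnivore AND legs ≤ 4 — true of each 'Accepted' example, false of each 'Rejected' one.
(age=1, diet=omnivore, mass=24, legs=7): Rejected (diet is omnivore, legs = 7). (age=5, diet=herbivore, mass=47, legs=0): Rejected (diet is herbivore, legs = 0). (age=10, diet=carnivore, mass=21, legs=4): Accepted (diet is carnivore, legs = 4). (age=18, diet=herbivore, mass=29, legs=8): Rejected (diet is herbivore, legs = 8). (age=8, diet=carnivore, mass=31, legs=0): Accepted (diet is carnivore, legs = 0).

Rejected, Rejected, Accepted, Rejected, Accepted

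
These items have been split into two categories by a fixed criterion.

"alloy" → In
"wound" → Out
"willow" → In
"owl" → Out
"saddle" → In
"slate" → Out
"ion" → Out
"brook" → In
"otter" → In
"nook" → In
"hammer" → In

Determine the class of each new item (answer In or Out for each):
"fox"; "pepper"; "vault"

Out, In, Out

The classifier is using: has a double letter.
"fox" → no doubled letter → Out.
"pepper" → 'pp' doubled → In.
"vault" → no doubled letter → Out.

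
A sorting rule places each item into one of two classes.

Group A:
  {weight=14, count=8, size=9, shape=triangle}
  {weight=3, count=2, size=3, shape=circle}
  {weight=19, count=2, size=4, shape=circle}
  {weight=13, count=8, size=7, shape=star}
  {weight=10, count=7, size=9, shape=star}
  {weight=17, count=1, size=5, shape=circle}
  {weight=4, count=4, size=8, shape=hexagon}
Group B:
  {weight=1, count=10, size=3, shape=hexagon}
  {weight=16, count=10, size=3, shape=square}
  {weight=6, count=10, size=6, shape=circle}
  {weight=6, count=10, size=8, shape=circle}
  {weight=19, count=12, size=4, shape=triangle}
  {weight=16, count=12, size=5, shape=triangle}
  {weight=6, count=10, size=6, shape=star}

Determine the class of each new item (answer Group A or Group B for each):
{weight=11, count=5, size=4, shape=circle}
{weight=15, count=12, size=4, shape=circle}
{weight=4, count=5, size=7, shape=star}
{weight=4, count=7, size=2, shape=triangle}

Group A, Group B, Group A, Group A

Rule: count ≤ 8. This holds for each 'Group A' example and fails for each 'Group B' one.
{weight=11, count=5, size=4, shape=circle} — count = 5, hence Group A.
{weight=15, count=12, size=4, shape=circle} — count = 12, hence Group B.
{weight=4, count=5, size=7, shape=star} — count = 5, hence Group A.
{weight=4, count=7, size=2, shape=triangle} — count = 7, hence Group A.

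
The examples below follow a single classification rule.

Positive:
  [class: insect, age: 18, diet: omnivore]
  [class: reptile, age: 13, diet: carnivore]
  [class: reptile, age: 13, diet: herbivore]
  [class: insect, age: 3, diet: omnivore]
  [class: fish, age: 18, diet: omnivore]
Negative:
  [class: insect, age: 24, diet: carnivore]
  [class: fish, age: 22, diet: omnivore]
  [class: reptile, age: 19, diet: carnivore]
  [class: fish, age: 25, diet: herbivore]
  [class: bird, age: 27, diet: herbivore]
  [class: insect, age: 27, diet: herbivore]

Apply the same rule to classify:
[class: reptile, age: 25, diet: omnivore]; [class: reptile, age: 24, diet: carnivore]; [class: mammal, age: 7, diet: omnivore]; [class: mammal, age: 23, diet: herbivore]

Negative, Negative, Positive, Negative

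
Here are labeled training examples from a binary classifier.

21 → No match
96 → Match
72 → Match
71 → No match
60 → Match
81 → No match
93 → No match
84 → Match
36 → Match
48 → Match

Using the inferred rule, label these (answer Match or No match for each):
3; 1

No match, No match

The common property of the 'Match' items is: even. No 'No match' item has it.
3: No match (3 is odd).
1: No match (1 is odd).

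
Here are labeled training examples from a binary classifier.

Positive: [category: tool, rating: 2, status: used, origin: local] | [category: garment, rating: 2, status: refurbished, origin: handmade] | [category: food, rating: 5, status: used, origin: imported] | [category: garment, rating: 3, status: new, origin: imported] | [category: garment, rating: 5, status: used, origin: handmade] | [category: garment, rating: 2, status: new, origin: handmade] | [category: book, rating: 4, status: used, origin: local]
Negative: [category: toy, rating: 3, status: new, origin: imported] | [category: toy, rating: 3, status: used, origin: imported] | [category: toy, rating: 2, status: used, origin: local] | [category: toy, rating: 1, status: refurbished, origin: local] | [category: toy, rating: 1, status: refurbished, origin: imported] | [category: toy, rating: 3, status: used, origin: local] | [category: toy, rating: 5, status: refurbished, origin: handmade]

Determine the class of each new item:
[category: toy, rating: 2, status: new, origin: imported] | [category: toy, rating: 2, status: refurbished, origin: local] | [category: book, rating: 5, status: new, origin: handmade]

Negative, Negative, Positive

Checking candidate rules against both groups, what survives is: category is not toy.
[category: toy, rating: 2, status: new, origin: imported] → category is toy → Negative. [category: toy, rating: 2, status: refurbished, origin: local] → category is toy → Negative. [category: book, rating: 5, status: new, origin: handmade] → category is book → Positive.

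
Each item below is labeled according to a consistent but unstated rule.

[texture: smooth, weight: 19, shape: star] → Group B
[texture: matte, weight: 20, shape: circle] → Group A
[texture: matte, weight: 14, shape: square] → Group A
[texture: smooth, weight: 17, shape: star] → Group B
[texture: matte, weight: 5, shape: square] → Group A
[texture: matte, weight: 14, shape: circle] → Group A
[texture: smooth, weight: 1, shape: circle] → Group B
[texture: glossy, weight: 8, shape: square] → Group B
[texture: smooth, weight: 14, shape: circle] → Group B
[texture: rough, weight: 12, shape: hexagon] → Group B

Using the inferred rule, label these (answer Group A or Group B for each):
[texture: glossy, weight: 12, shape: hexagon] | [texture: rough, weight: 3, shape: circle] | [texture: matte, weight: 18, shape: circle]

Group B, Group B, Group A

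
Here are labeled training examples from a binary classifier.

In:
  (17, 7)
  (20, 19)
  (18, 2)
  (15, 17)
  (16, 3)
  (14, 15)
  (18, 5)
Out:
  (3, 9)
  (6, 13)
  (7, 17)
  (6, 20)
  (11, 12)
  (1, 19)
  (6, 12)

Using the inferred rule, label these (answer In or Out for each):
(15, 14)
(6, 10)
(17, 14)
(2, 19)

In, Out, In, Out

'In' ⟺ first ≥ 12.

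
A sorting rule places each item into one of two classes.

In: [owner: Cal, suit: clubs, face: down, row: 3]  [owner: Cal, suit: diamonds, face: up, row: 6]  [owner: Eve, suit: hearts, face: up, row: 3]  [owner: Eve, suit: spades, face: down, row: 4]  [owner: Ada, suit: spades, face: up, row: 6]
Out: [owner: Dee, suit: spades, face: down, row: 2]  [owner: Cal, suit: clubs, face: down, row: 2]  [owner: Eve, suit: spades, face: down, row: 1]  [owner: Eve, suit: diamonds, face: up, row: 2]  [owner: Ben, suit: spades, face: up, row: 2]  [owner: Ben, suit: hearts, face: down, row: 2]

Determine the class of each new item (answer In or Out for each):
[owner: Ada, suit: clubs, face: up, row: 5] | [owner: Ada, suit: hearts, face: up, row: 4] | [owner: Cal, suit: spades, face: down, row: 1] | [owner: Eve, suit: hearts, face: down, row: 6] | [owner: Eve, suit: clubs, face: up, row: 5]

The simplest hypothesis consistent with all the labels is: row ≥ 3.
[owner: Ada, suit: clubs, face: up, row: 5]: In (row = 5). [owner: Ada, suit: hearts, face: up, row: 4]: In (row = 4). [owner: Cal, suit: spades, face: down, row: 1]: Out (row = 1). [owner: Eve, suit: hearts, face: down, row: 6]: In (row = 6). [owner: Eve, suit: clubs, face: up, row: 5]: In (row = 5).

In, In, Out, In, In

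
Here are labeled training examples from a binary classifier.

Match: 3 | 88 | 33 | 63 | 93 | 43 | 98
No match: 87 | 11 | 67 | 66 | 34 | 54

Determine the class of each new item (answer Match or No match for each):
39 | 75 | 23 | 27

The distinguishing property — ≡ 3 (mod 5) — holds for all the 'Match' cases and none of the 'No match' cases.
39: 39 mod 5 = 4, fails the rule → No match.
75: 75 mod 5 = 0, fails the rule → No match.
23: 23 mod 5 = 3, has this property → Match.
27: 27 mod 5 = 2, fails the rule → No match.

No match, No match, Match, No match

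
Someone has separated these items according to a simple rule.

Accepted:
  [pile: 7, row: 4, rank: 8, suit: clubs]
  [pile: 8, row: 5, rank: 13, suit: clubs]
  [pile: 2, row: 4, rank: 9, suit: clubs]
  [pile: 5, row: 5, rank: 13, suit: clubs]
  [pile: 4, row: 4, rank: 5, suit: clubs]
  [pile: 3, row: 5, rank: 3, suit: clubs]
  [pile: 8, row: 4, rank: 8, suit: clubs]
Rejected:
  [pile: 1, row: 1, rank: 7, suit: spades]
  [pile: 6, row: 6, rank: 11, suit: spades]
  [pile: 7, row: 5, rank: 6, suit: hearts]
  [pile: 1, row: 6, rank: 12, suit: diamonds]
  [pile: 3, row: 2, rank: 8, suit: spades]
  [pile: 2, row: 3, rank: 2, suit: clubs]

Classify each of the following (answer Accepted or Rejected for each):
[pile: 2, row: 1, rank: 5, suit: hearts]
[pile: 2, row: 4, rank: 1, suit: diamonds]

Rejected, Rejected

The simplest hypothesis consistent with all the labels is: suit is clubs AND row ≥ 4.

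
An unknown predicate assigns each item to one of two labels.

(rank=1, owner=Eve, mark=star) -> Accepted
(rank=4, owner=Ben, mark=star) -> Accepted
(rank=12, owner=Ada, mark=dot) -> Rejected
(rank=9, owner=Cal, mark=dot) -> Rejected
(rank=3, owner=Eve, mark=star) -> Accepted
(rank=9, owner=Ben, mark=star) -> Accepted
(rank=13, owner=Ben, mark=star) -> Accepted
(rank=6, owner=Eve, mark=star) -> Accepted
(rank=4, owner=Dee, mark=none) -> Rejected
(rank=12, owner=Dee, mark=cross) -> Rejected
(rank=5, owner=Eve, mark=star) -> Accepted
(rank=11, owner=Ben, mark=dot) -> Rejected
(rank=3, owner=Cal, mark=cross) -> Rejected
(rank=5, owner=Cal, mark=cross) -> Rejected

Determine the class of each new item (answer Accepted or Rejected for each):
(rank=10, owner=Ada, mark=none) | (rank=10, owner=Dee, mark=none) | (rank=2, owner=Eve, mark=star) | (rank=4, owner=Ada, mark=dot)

Rejected, Rejected, Accepted, Rejected

The simplest hypothesis consistent with all the labels is: mark is star.
(rank=10, owner=Ada, mark=none) — mark is none, hence Rejected.
(rank=10, owner=Dee, mark=none) — mark is none, hence Rejected.
(rank=2, owner=Eve, mark=star) — mark is star, hence Accepted.
(rank=4, owner=Ada, mark=dot) — mark is dot, hence Rejected.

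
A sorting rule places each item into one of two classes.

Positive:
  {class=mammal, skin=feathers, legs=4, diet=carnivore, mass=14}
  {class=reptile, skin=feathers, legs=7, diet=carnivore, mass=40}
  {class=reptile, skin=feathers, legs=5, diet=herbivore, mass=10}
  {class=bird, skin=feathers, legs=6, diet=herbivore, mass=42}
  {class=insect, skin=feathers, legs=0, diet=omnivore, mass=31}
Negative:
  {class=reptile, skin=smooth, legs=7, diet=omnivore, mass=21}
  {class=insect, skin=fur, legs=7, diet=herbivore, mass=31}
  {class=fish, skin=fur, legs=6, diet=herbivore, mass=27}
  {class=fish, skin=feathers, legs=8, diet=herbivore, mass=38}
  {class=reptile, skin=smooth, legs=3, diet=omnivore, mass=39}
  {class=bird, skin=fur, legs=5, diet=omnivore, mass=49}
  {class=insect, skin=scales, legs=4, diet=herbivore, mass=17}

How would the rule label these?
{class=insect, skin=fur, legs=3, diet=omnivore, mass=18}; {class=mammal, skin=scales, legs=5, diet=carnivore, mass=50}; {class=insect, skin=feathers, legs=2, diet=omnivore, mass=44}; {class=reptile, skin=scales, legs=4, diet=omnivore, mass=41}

The rule appears to be: skin is feathers AND legs ≤ 7.
{class=insect, skin=fur, legs=3, diet=omnivore, mass=18}: skin is fur, legs = 3 — fails this test, so Negative. {class=mammal, skin=scales, legs=5, diet=carnivore, mass=50}: skin is scales, legs = 5 — fails this test, so Negative. {class=insect, skin=feathers, legs=2, diet=omnivore, mass=44}: skin is feathers, legs = 2 — satisfies this, so Positive. {class=reptile, skin=scales, legs=4, diet=omnivore, mass=41}: skin is scales, legs = 4 — fails this test, so Negative.

Negative, Negative, Positive, Negative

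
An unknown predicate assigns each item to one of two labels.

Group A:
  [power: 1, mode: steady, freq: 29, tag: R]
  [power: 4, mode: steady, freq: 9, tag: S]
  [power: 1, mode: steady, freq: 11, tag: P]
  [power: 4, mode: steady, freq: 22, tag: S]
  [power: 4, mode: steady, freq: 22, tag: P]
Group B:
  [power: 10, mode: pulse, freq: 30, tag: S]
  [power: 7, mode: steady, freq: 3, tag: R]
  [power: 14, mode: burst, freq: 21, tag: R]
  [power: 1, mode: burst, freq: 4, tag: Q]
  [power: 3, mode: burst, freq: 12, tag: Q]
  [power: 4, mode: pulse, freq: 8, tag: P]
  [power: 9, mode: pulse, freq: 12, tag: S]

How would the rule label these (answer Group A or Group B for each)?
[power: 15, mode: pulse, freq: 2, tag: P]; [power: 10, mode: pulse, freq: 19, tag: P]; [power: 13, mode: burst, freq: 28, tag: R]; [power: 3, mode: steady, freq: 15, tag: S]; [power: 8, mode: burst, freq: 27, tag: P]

'Group A' ⟺ mode is steady AND freq ≥ 4.
[power: 15, mode: pulse, freq: 2, tag: P] — mode is pulse, freq = 2, hence Group B. [power: 10, mode: pulse, freq: 19, tag: P] — mode is pulse, freq = 19, hence Group B. [power: 13, mode: burst, freq: 28, tag: R] — mode is burst, freq = 28, hence Group B. [power: 3, mode: steady, freq: 15, tag: S] — mode is steady, freq = 15, hence Group A. [power: 8, mode: burst, freq: 27, tag: P] — mode is burst, freq = 27, hence Group B.

Group B, Group B, Group B, Group A, Group B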